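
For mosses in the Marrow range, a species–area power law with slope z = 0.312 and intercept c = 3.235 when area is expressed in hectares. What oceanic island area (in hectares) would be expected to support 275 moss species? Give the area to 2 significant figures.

1500000 hectares

275 = 3.235 × A^0.312  ⇒  A^0.312 = 275/3.235 = 85.01
ln A = ln(85.01) / 0.312 = 4.4427 / 0.312 = 14.2396
A = e^14.2396 ≈ 1528134 hectares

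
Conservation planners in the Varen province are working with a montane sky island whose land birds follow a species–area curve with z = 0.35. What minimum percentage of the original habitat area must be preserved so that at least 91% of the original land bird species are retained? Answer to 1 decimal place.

Need (A_new/A_old)^0.35 = 0.91, so A_new/A_old = 0.91^(1/0.35) = 0.91^2.857
ln(A_new/A_old) = ln 0.91 / 0.35 = -0.0943 / 0.35 = -0.2695
A_new/A_old = e^-0.2695 ≈ 0.7638

76.4%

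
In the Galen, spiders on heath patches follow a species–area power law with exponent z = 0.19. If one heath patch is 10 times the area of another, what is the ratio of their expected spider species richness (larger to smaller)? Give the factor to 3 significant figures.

1.55

S₂/S₁ = (A₂/A₁)^z = 10^0.19
ln(S₂/S₁) = 0.19 × ln 10 = 0.19 × 2.3026 = 0.4375
S₂/S₁ = e^0.4375 ≈ 1.549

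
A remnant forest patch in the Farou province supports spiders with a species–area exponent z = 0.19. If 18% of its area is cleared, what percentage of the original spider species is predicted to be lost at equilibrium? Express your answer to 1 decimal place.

S_new/S_old = (A_new/A_old)^z = 0.82^0.19
= exp(0.19 × ln 0.82) = exp(0.19 × -0.1985) = exp(-0.0377) ≈ 0.963
Fraction lost = 1 − 0.963 = 0.037

3.7%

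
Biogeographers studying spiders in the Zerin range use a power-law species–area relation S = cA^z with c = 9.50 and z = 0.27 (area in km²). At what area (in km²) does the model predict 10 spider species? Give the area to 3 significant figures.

1.21 km²

10 = 9.5 × A^0.27  ⇒  A^0.27 = 10/9.5 = 1.053
ln A = ln(1.053) / 0.27 = 0.0513 / 0.27 = 0.1900
A = e^0.1900 ≈ 1.209 km²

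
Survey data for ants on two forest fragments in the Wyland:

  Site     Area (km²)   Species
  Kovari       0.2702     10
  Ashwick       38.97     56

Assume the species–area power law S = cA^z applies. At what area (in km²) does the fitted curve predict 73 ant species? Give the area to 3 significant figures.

z = ln(56/10) / ln(38.97/0.2702) = 1.7228 / 4.9714 = 0.3465
c = 10 / 0.2702^0.3465 = 10 / 0.6354 = 15.74
A = (73/15.74)^(1/0.3465) ⇒ ln A = ln(4.639)/0.3465 = 4.4278
A = e^4.4278 ≈ 83.75 km²

83.7 km²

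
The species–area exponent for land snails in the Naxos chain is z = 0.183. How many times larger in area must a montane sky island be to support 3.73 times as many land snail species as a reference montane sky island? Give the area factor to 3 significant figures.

(A₂/A₁)^0.183 = 3.73, so A₂/A₁ = 3.73^(1/0.183) = 3.73^5.464
ln(A₂/A₁) = ln 3.73 / 0.183 = 1.3164 / 0.183 = 7.1935
A₂/A₁ = e^7.1935 ≈ 1331

1330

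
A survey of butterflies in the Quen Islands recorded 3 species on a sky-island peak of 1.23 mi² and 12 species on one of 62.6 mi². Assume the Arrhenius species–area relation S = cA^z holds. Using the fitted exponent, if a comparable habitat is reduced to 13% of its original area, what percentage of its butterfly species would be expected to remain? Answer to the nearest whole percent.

49%

z = ln(12/3) / ln(62.6/1.23) = 1.3863 / 3.9298 = 0.3528
S_new/S_old = (A_new/A_old)^z = 0.13^0.3528 = exp(0.3528 × -2.0402) = 0.4869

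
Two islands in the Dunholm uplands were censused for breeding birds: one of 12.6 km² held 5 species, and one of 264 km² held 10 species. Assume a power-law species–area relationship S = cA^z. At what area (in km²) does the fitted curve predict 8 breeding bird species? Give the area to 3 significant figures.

z = ln(10/5) / ln(264/12.6) = 0.6931 / 3.0423 = 0.2278
c = 5 / 12.6^0.2278 = 5 / 1.781 = 2.807
A = (8/2.807)^(1/0.2278) ⇒ ln A = ln(2.85)/0.2278 = 4.5966
A = e^4.5966 ≈ 99.14 km²

99.1 km²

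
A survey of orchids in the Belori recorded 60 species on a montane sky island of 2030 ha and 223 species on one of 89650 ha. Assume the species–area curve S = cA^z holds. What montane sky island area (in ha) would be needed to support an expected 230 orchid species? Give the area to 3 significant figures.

98000 ha

z = ln(223/60) / ln(89650/2030) = 1.3128 / 3.7879 = 0.3466
c = 60 / 2030^0.3466 = 60 / 14.01 = 4.284
A = (230/4.284)^(1/0.3466) ⇒ ln A = ln(53.69)/0.3466 = 11.4928
A = e^11.4928 ≈ 98012 ha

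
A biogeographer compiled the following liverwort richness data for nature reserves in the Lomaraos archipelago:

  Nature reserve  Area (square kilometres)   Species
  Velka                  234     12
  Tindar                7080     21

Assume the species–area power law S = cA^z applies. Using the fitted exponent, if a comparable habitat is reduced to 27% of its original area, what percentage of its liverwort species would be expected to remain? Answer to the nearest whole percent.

81%

z = ln(21/12) / ln(7080/234) = 0.5596 / 3.4097 = 0.1641
S_new/S_old = (A_new/A_old)^z = 0.27^0.1641 = exp(0.1641 × -1.3093) = 0.8066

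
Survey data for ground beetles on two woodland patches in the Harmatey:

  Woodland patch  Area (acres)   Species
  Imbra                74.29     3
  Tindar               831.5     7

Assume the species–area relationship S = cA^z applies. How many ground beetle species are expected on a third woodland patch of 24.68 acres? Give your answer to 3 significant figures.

2.04

z = ln(7/3) / ln(831.5/74.29) = 0.8473 / 2.4153 = 0.3508
c = 3 / 74.29^0.3508 = 3 / 4.533 = 0.6619
S₃ = 0.6619 × 24.68^0.3508 = 0.6619 × 3.079 ≈ 2.038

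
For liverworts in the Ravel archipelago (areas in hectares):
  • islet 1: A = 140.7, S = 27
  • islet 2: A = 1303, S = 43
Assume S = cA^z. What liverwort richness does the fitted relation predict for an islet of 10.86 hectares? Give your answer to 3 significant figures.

z = ln(43/27) / ln(1303/140.7) = 0.4654 / 2.2258 = 0.2091
c = 27 / 140.7^0.2091 = 27 / 2.813 = 9.599
S₃ = 9.599 × 10.86^0.2091 = 9.599 × 1.647 ≈ 15.8

15.8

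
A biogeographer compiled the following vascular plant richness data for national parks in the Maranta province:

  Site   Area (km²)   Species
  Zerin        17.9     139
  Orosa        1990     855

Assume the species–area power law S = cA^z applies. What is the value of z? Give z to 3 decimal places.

Taking logs: ln S = ln c + z ln A, so z = (ln S₂ − ln S₁)/(ln A₂ − ln A₁).
z = ln(855/139) / ln(1990/17.9) = ln(6.151) / ln(111.2) = 1.8166 / 4.7111 = 0.3856

0.386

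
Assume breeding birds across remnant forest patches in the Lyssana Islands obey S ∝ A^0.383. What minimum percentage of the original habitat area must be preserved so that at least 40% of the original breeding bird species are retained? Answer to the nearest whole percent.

9%

Need (A_new/A_old)^0.383 = 0.4, so A_new/A_old = 0.4^(1/0.383) = 0.4^2.611
ln(A_new/A_old) = ln 0.4 / 0.383 = -0.9163 / 0.383 = -2.3924
A_new/A_old = e^-2.3924 ≈ 0.09141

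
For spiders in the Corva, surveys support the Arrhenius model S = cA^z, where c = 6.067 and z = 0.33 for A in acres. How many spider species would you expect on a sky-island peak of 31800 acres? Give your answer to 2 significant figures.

S = 6.067 × 31800^0.33 = 6.067 × 30.61 ≈ 185.7

190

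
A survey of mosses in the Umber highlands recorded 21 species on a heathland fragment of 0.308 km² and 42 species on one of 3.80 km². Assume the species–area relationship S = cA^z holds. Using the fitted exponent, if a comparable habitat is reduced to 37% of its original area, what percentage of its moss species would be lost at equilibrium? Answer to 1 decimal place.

z = ln(42/21) / ln(3.8/0.308) = 0.6931 / 2.5127 = 0.2759
S_new/S_old = (A_new/A_old)^z = 0.37^0.2759 = exp(0.2759 × -0.9943) = 0.7601
Fraction lost = 1 − 0.7601 = 0.2399

24.0%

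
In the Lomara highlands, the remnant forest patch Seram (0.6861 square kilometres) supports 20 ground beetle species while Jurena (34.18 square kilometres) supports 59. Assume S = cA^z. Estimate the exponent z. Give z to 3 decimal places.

Taking logs: ln S = ln c + z ln A, so z = (ln S₂ − ln S₁)/(ln A₂ − ln A₁).
z = ln(59/20) / ln(34.18/0.6861) = ln(2.95) / ln(49.82) = 1.0818 / 3.9084 = 0.2768

0.277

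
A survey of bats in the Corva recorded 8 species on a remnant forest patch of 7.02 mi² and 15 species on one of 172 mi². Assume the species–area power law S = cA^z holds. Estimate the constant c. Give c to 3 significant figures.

z = ln(S₂/S₁) / ln(A₂/A₁) = ln(15/8) / ln(172/7.02) = 0.6286 / 3.1987 = 0.1965
c = S₁ / A₁^z = 8 / 7.02^0.1965 = 8 / 1.467 = 5.455

5.45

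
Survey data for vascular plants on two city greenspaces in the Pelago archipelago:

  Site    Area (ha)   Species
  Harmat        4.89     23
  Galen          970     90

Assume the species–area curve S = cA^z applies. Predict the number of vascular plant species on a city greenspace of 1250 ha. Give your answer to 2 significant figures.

96

z = ln(90/23) / ln(970/4.89) = 1.3643 / 5.2901 = 0.2579
c = 23 / 4.89^0.2579 = 23 / 1.506 = 15.27
S₃ = 15.27 × 1250^0.2579 = 15.27 × 6.291 ≈ 96.08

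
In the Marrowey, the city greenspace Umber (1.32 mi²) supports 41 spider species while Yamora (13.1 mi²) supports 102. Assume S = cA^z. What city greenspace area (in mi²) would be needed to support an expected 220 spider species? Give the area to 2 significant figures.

z = ln(102/41) / ln(13.1/1.32) = 0.9114 / 2.2950 = 0.3971
c = 41 / 1.32^0.3971 = 41 / 1.117 = 36.72
A = (220/36.72)^(1/0.3971) ⇒ ln A = ln(5.991)/0.3971 = 4.5081
A = e^4.5081 ≈ 90.75 mi²

91 mi²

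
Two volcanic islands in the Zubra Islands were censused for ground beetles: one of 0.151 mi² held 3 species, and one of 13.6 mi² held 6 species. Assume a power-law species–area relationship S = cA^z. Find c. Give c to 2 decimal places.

z = ln(S₂/S₁) / ln(A₂/A₁) = ln(6/3) / ln(13.6/0.151) = 0.6931 / 4.5005 = 0.1540
c = S₁ / A₁^z = 3 / 0.151^0.1540 = 3 / 0.7474 = 4.014

4.01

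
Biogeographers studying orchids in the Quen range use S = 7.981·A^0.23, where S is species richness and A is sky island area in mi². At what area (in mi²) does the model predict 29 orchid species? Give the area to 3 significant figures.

273 mi²

29 = 7.981 × A^0.23  ⇒  A^0.23 = 29/7.981 = 3.634
ln A = ln(3.634) / 0.23 = 1.2902 / 0.23 = 5.6097
A = e^5.6097 ≈ 273.1 mi²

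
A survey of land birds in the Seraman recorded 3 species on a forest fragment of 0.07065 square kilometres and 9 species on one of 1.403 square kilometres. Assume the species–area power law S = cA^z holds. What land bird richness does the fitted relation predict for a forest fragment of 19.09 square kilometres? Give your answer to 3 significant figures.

z = ln(9/3) / ln(1.403/0.07065) = 1.0986 / 2.9886 = 0.3676
c = 3 / 0.07065^0.3676 = 3 / 0.3775 = 7.947
S₃ = 7.947 × 19.09^0.3676 = 7.947 × 2.957 ≈ 23.5

23.5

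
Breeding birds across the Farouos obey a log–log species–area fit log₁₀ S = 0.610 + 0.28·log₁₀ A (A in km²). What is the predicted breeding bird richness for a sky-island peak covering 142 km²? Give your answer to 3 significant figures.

16.3

S = 4.074 × 142^0.28
ln S = ln 4.074 + 0.28 × ln 142 = 1.4046 + 0.28 × 4.9558 = 2.7922
S = e^2.7922 ≈ 16.32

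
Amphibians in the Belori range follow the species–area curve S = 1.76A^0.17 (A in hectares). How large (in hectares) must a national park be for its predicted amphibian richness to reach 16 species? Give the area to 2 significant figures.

16 = 1.76 × A^0.17  ⇒  A^0.17 = 16/1.76 = 9.091
ln A = ln(9.091) / 0.17 = 2.2073 / 0.17 = 12.9840
A = e^12.9840 ≈ 435378 hectares

440000 hectares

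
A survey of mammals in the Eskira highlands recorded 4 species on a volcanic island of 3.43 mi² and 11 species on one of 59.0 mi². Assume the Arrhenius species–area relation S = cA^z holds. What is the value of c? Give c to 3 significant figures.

z = ln(S₂/S₁) / ln(A₂/A₁) = ln(11/4) / ln(59/3.43) = 1.0116 / 2.8450 = 0.3556
c = S₁ / A₁^z = 4 / 3.43^0.3556 = 4 / 1.55 = 2.581

2.58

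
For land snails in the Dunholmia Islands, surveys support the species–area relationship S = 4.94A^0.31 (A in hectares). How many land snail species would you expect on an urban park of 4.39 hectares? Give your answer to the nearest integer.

S = 4.94 × 4.39^0.31
ln S = ln 4.94 + 0.31 × ln 4.39 = 1.5974 + 0.31 × 1.4793 = 2.0560
S = e^2.0560 ≈ 7.814

8 species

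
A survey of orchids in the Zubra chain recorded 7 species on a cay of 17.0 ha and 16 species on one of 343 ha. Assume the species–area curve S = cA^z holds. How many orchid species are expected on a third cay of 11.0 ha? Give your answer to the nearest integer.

z = ln(16/7) / ln(343/17) = 0.8267 / 3.0045 = 0.2751
c = 7 / 17^0.2751 = 7 / 2.18 = 3.21
S₃ = 3.21 × 11^0.2751 = 3.21 × 1.934 ≈ 6.21

6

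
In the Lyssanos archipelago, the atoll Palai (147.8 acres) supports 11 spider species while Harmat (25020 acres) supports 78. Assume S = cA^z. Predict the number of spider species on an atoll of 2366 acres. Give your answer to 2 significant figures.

z = ln(78/11) / ln(25020/147.8) = 1.9588 / 5.1316 = 0.3817
c = 11 / 147.8^0.3817 = 11 / 6.733 = 1.634
S₃ = 1.634 × 2366^0.3817 = 1.634 × 19.41 ≈ 31.7

32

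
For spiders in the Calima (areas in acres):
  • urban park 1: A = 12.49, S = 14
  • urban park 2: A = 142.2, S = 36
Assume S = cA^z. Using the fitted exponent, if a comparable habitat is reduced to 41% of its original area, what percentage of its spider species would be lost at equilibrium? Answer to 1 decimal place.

z = ln(36/14) / ln(142.2/12.49) = 0.9445 / 2.4323 = 0.3883
S_new/S_old = (A_new/A_old)^z = 0.41^0.3883 = exp(0.3883 × -0.8916) = 0.7074
Fraction lost = 1 − 0.7074 = 0.2926

29.3%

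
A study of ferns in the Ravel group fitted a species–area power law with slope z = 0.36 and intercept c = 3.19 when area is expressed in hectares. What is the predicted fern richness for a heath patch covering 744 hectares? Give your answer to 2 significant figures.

34

S = 3.19 × 744^0.36
ln S = ln 3.19 + 0.36 × ln 744 = 1.1600 + 0.36 × 6.6120 = 3.5404
S = e^3.5404 ≈ 34.48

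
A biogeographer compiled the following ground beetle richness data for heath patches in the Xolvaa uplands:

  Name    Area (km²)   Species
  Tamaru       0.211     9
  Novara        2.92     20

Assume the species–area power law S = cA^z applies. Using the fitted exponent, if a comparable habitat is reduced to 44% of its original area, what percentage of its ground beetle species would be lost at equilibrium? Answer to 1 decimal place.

z = ln(20/9) / ln(2.92/0.211) = 0.7985 / 2.6275 = 0.3039
S_new/S_old = (A_new/A_old)^z = 0.44^0.3039 = exp(0.3039 × -0.8210) = 0.7792
Fraction lost = 1 − 0.7792 = 0.2208

22.1%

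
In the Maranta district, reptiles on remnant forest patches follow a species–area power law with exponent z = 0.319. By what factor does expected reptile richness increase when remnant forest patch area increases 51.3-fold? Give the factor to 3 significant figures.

S₂/S₁ = (A₂/A₁)^z = 51.3^0.319
ln(S₂/S₁) = 0.319 × ln 51.3 = 0.319 × 3.9377 = 1.2561
S₂/S₁ = e^1.2561 ≈ 3.512

3.51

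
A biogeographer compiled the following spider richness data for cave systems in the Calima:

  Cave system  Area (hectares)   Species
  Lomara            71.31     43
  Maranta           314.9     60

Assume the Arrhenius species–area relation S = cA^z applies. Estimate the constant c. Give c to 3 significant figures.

z = ln(S₂/S₁) / ln(A₂/A₁) = ln(60/43) / ln(314.9/71.31) = 0.3331 / 1.4852 = 0.2243
c = S₁ / A₁^z = 43 / 71.31^0.2243 = 43 / 2.604 = 16.51

16.5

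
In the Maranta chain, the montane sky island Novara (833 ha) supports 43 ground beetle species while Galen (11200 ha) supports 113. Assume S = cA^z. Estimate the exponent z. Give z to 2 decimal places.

Taking logs: ln S = ln c + z ln A, so z = (ln S₂ − ln S₁)/(ln A₂ − ln A₁).
z = ln(113/43) / ln(11200/833) = ln(2.628) / ln(13.45) = 0.9662 / 2.5986 = 0.3718

0.37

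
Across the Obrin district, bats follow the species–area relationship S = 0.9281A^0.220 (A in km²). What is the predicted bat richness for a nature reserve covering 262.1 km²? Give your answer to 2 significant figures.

S = 0.9281 × 262.1^0.22
ln S = ln 0.9281 + 0.22 × ln 262.1 = -0.0746 + 0.22 × 5.5687 = 1.1505
S = e^1.1505 ≈ 3.16

3.2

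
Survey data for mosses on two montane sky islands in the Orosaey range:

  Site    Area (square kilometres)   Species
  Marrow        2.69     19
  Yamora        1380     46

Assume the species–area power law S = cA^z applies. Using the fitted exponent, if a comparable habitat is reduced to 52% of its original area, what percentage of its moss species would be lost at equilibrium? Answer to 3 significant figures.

8.85%

z = ln(46/19) / ln(1380/2.69) = 0.8842 / 6.2403 = 0.1417
S_new/S_old = (A_new/A_old)^z = 0.52^0.1417 = exp(0.1417 × -0.6539) = 0.9115
Fraction lost = 1 − 0.9115 = 0.08849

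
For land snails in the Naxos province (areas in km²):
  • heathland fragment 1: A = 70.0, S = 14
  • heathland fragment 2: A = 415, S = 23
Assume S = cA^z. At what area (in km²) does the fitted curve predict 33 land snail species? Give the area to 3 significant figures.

1510 km²

z = ln(23/14) / ln(415/70) = 0.4964 / 1.7798 = 0.2789
c = 14 / 70^0.2789 = 14 / 3.271 = 4.28
A = (33/4.28)^(1/0.2789) ⇒ ln A = ln(7.71)/0.2789 = 7.3226
A = e^7.3226 ≈ 1514 km²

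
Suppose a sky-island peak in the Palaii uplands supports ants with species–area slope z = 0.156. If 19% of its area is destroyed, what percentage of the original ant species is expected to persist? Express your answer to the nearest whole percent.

97%

S_new/S_old = (A_new/A_old)^z = 0.81^0.156
= exp(0.156 × ln 0.81) = exp(0.156 × -0.2107) = exp(-0.0329) ≈ 0.9677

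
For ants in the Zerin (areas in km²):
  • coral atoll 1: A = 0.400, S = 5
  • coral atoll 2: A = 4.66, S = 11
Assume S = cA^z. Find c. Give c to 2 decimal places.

6.71

z = ln(S₂/S₁) / ln(A₂/A₁) = ln(11/5) / ln(4.66/0.4) = 0.7885 / 2.4553 = 0.3211
c = S₁ / A₁^z = 5 / 0.4^0.3211 = 5 / 0.7451 = 6.711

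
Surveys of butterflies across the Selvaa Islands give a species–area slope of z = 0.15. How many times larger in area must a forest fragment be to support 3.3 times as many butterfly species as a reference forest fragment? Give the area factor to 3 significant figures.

(A₂/A₁)^0.15 = 3.3, so A₂/A₁ = 3.3^(1/0.15) = 3.3^6.667
ln(A₂/A₁) = ln 3.3 / 0.15 = 1.1939 / 0.15 = 7.9595
A₂/A₁ = e^7.9595 ≈ 2863

2860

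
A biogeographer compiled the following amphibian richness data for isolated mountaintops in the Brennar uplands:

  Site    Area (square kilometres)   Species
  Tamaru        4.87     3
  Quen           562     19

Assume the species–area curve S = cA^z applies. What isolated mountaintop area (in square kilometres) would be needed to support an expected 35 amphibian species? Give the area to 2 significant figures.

2700 square kilometres

z = ln(19/3) / ln(562/4.87) = 1.8458 / 4.7484 = 0.3887
c = 3 / 4.87^0.3887 = 3 / 1.85 = 1.621
A = (35/1.621)^(1/0.3887) ⇒ ln A = ln(21.59)/0.3887 = 7.9031
A = e^7.9031 ≈ 2706 square kilometres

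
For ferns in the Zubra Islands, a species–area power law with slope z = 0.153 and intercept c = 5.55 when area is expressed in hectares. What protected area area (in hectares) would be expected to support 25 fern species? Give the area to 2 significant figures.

25 = 5.55 × A^0.153  ⇒  A^0.153 = 25/5.55 = 4.505
ln A = ln(4.505) / 0.153 = 1.5051 / 0.153 = 9.8371
A = e^9.8371 ≈ 18716 hectares

19000 hectares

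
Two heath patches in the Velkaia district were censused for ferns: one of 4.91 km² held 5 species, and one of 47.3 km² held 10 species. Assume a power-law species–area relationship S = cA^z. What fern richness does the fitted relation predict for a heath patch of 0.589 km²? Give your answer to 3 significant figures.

z = ln(10/5) / ln(47.3/4.91) = 0.6931 / 2.2652 = 0.3060
c = 5 / 4.91^0.3060 = 5 / 1.627 = 3.073
S₃ = 3.073 × 0.589^0.3060 = 3.073 × 0.8505 ≈ 2.613

2.61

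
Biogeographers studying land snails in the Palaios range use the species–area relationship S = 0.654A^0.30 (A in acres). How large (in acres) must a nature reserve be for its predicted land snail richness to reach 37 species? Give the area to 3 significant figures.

695000 acres

37 = 0.654 × A^0.3  ⇒  A^0.3 = 37/0.654 = 56.57
ln A = ln(56.57) / 0.3 = 4.0356 / 0.3 = 13.4519
A = e^13.4519 ≈ 695152 acres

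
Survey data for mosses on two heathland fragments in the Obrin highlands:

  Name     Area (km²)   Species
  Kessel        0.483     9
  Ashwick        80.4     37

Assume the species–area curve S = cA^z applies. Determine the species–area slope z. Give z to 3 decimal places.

0.276

Taking logs: ln S = ln c + z ln A, so z = (ln S₂ − ln S₁)/(ln A₂ − ln A₁).
z = ln(37/9) / ln(80.4/0.483) = ln(4.111) / ln(166.5) = 1.4137 / 5.1148 = 0.2764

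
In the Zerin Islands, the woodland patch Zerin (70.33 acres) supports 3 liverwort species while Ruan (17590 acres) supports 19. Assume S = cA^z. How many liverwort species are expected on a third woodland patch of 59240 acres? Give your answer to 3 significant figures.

z = ln(19/3) / ln(17590/70.33) = 1.8458 / 5.5219 = 0.3343
c = 3 / 70.33^0.3343 = 3 / 4.144 = 0.7239
S₃ = 0.7239 × 59240^0.3343 = 0.7239 × 39.39 ≈ 28.51

28.5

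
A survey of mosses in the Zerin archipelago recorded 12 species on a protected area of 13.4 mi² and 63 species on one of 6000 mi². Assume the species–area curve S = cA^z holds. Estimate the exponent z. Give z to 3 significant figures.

Taking logs: ln S = ln c + z ln A, so z = (ln S₂ − ln S₁)/(ln A₂ − ln A₁).
z = ln(63/12) / ln(6000/13.4) = ln(5.25) / ln(447.8) = 1.6582 / 6.1043 = 0.2717

0.272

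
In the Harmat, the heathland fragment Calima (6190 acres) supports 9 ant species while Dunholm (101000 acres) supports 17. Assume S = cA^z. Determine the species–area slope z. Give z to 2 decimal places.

Taking logs: ln S = ln c + z ln A, so z = (ln S₂ − ln S₁)/(ln A₂ − ln A₁).
z = ln(17/9) / ln(101000/6190) = ln(1.889) / ln(16.32) = 0.6360 / 2.7922 = 0.2278

0.23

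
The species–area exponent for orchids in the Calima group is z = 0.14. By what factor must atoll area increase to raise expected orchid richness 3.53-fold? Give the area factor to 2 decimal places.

(A₂/A₁)^0.14 = 3.53, so A₂/A₁ = 3.53^(1/0.14) = 3.53^7.143
ln(A₂/A₁) = ln 3.53 / 0.14 = 1.2613 / 0.14 = 9.0093
A₂/A₁ = e^9.0093 ≈ 8179

8178.55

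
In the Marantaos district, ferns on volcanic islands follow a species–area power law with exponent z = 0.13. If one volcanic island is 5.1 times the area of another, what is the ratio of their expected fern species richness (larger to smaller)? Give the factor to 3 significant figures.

S₂/S₁ = (A₂/A₁)^z = 5.1^0.13
ln(S₂/S₁) = 0.13 × ln 5.1 = 0.13 × 1.6292 = 0.2118
S₂/S₁ = e^0.2118 ≈ 1.236

1.24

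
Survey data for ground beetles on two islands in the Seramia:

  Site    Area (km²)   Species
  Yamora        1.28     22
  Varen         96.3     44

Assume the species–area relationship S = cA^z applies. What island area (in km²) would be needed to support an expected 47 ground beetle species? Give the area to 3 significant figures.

145 km²

z = ln(44/22) / ln(96.3/1.28) = 0.6931 / 4.3206 = 0.1604
c = 22 / 1.28^0.1604 = 22 / 1.04 = 21.15
A = (47/21.15)^(1/0.1604) ⇒ ln A = ln(2.223)/0.1604 = 4.9786
A = e^4.9786 ≈ 145.3 km²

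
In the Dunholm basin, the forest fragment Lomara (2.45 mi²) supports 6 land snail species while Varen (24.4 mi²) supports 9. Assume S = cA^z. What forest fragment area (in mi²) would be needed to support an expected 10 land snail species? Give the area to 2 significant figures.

z = ln(9/6) / ln(24.4/2.45) = 0.4055 / 2.2985 = 0.1764
c = 6 / 2.45^0.1764 = 6 / 1.171 = 5.123
A = (10/5.123)^(1/0.1764) ⇒ ln A = ln(1.952)/0.1764 = 3.7918
A = e^3.7918 ≈ 44.34 mi²

44 mi²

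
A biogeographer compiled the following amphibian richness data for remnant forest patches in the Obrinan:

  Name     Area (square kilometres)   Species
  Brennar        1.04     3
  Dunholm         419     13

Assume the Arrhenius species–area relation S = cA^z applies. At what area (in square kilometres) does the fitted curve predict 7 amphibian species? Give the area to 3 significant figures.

z = ln(13/3) / ln(419/1.04) = 1.4663 / 5.9987 = 0.2444
c = 3 / 1.04^0.2444 = 3 / 1.01 = 2.971
A = (7/2.971)^(1/0.2444) ⇒ ln A = ln(2.356)/0.2444 = 3.5054
A = e^3.5054 ≈ 33.3 square kilometres

33.3 square kilometres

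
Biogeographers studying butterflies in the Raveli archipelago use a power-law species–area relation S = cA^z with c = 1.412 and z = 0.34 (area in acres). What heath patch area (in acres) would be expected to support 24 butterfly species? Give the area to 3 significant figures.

4160 acres

24 = 1.412 × A^0.34  ⇒  A^0.34 = 24/1.412 = 17
ln A = ln(17) / 0.34 = 2.8330 / 0.34 = 8.3325
A = e^8.3325 ≈ 4157 acres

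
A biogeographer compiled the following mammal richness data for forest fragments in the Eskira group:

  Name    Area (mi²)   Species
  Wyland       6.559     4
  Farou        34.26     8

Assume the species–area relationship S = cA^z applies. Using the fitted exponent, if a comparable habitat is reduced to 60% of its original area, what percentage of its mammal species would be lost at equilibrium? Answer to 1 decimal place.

19.3%

z = ln(8/4) / ln(34.26/6.559) = 0.6931 / 1.6531 = 0.4193
S_new/S_old = (A_new/A_old)^z = 0.6^0.4193 = exp(0.4193 × -0.5108) = 0.8072
Fraction lost = 1 − 0.8072 = 0.1928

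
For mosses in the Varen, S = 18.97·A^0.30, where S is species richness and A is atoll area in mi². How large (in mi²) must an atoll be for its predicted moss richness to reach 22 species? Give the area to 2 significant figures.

22 = 18.97 × A^0.3  ⇒  A^0.3 = 22/18.97 = 1.16
ln A = ln(1.16) / 0.3 = 0.1482 / 0.3 = 0.4939
A = e^0.4939 ≈ 1.639 mi²

1.6 mi²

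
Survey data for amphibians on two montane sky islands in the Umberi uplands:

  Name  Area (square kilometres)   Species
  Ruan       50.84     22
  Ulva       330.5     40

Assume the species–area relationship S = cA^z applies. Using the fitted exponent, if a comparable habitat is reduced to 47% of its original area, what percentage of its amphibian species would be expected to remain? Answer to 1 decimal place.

z = ln(40/22) / ln(330.5/50.84) = 0.5978 / 1.8719 = 0.3194
S_new/S_old = (A_new/A_old)^z = 0.47^0.3194 = exp(0.3194 × -0.7550) = 0.7857

78.6%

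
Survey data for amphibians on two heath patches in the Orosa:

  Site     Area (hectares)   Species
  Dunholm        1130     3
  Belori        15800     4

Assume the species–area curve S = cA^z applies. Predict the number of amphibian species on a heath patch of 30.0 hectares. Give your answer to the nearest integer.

z = ln(4/3) / ln(15800/1130) = 0.2877 / 2.6378 = 0.1091
c = 3 / 1130^0.1091 = 3 / 2.153 = 1.394
S₃ = 1.394 × 30^0.1091 = 1.394 × 1.449 ≈ 2.02

2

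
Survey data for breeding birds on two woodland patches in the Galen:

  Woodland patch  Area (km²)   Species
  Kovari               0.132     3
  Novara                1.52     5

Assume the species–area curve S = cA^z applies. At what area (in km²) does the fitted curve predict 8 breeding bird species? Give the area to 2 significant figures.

14 km²

z = ln(5/3) / ln(1.52/0.132) = 0.5108 / 2.4437 = 0.2090
c = 3 / 0.132^0.2090 = 3 / 0.6549 = 4.581
A = (8/4.581)^(1/0.2090) ⇒ ln A = ln(1.746)/0.2090 = 2.6671
A = e^2.6671 ≈ 14.4 km²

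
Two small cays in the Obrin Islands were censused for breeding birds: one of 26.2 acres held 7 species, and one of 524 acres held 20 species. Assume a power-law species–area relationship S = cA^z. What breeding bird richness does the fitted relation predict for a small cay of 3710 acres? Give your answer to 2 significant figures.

40

z = ln(20/7) / ln(524/26.2) = 1.0498 / 2.9957 = 0.3504
c = 7 / 26.2^0.3504 = 7 / 3.141 = 2.229
S₃ = 2.229 × 3710^0.3504 = 2.229 × 17.82 ≈ 39.71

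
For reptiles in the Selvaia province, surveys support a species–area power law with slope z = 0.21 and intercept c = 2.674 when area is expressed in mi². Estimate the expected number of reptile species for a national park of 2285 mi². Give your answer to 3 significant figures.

13.6

S = 2.674 × 2285^0.21 = 2.674 × 5.074 ≈ 13.57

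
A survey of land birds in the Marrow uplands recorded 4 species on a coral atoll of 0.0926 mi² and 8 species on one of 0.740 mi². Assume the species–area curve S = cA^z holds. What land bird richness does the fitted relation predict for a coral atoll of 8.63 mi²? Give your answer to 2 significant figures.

18

z = ln(8/4) / ln(0.74/0.0926) = 0.6931 / 2.0784 = 0.3335
c = 4 / 0.0926^0.3335 = 4 / 0.4522 = 8.845
S₃ = 8.845 × 8.63^0.3335 = 8.845 × 2.052 ≈ 18.15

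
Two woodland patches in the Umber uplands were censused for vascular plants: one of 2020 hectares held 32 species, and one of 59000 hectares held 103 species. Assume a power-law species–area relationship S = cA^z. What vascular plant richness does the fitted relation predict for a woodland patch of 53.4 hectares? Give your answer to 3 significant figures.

z = ln(103/32) / ln(59000/2020) = 1.1690 / 3.3744 = 0.3464
c = 32 / 2020^0.3464 = 32 / 13.97 = 2.291
S₃ = 2.291 × 53.4^0.3464 = 2.291 × 3.967 ≈ 9.09

9.09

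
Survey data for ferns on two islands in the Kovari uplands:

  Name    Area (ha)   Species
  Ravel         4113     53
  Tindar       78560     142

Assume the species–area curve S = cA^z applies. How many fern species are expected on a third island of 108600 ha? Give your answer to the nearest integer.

158

z = ln(142/53) / ln(78560/4113) = 0.9855 / 2.9497 = 0.3341
c = 53 / 4113^0.3341 = 53 / 16.13 = 3.287
S₃ = 3.287 × 108600^0.3341 = 3.287 × 48.14 ≈ 158.2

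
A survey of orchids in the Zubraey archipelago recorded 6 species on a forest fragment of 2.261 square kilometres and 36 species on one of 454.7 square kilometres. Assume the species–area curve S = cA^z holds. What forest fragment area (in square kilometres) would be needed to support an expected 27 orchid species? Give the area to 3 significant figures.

194 square kilometres

z = ln(36/6) / ln(454.7/2.261) = 1.7918 / 5.3038 = 0.3378
c = 6 / 2.261^0.3378 = 6 / 1.317 = 4.555
A = (27/4.555)^(1/0.3378) ⇒ ln A = ln(5.928)/0.3378 = 5.2681
A = e^5.2681 ≈ 194 square kilometres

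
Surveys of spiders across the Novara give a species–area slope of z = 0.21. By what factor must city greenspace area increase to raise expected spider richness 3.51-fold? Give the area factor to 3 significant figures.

(A₂/A₁)^0.21 = 3.51, so A₂/A₁ = 3.51^(1/0.21) = 3.51^4.762
ln(A₂/A₁) = ln 3.51 / 0.21 = 1.2556 / 0.21 = 5.9791
A₂/A₁ = e^5.9791 ≈ 395.1

395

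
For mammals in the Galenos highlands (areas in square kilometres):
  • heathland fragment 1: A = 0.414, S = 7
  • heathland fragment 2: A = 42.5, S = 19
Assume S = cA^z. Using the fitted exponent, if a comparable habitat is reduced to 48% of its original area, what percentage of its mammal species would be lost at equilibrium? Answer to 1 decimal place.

z = ln(19/7) / ln(42.5/0.414) = 0.9985 / 4.6314 = 0.2156
S_new/S_old = (A_new/A_old)^z = 0.48^0.2156 = exp(0.2156 × -0.7340) = 0.8536
Fraction lost = 1 − 0.8536 = 0.1464

14.6%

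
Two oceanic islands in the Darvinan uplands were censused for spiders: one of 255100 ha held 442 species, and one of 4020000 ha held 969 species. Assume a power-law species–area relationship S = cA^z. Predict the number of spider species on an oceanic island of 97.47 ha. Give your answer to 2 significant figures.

47

z = ln(969/442) / ln(4020000/255100) = 0.7850 / 2.7574 = 0.2847
c = 442 / 255100^0.2847 = 442 / 34.61 = 12.77
S₃ = 12.77 × 97.47^0.2847 = 12.77 × 3.683 ≈ 47.04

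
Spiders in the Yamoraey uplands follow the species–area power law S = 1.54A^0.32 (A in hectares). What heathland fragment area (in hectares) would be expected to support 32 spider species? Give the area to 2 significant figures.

13000 hectares

32 = 1.54 × A^0.32  ⇒  A^0.32 = 32/1.54 = 20.78
ln A = ln(20.78) / 0.32 = 3.0340 / 0.32 = 9.4811
A = e^9.4811 ≈ 13110 hectares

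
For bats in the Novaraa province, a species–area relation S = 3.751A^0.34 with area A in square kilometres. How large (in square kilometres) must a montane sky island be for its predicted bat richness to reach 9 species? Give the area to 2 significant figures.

13 square kilometres

9 = 3.751 × A^0.34  ⇒  A^0.34 = 9/3.751 = 2.399
ln A = ln(2.399) / 0.34 = 0.8752 / 0.34 = 2.5741
A = e^2.5741 ≈ 13.12 square kilometres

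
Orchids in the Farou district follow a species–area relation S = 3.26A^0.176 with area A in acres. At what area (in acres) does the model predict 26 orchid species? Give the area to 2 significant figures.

130000 acres

26 = 3.26 × A^0.176  ⇒  A^0.176 = 26/3.26 = 7.975
ln A = ln(7.975) / 0.176 = 2.0764 / 0.176 = 11.7976
A = e^11.7976 ≈ 132927 acres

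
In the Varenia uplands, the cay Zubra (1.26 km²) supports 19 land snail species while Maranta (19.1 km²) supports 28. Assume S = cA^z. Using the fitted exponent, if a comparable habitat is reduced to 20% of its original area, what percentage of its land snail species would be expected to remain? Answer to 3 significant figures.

79.5%

z = ln(28/19) / ln(19.1/1.26) = 0.3878 / 2.7186 = 0.1426
S_new/S_old = (A_new/A_old)^z = 0.2^0.1426 = exp(0.1426 × -1.6094) = 0.7949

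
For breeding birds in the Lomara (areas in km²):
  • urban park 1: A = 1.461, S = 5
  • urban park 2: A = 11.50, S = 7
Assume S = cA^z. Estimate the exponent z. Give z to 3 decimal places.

Taking logs: ln S = ln c + z ln A, so z = (ln S₂ − ln S₁)/(ln A₂ − ln A₁).
z = ln(7/5) / ln(11.5/1.461) = ln(1.4) / ln(7.871) = 0.3365 / 2.0632 = 0.1631

0.163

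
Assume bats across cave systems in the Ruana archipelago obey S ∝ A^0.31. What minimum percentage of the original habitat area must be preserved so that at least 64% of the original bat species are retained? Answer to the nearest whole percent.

24%

Need (A_new/A_old)^0.31 = 0.64, so A_new/A_old = 0.64^(1/0.31) = 0.64^3.226
ln(A_new/A_old) = ln 0.64 / 0.31 = -0.4463 / 0.31 = -1.4396
A_new/A_old = e^-1.4396 ≈ 0.237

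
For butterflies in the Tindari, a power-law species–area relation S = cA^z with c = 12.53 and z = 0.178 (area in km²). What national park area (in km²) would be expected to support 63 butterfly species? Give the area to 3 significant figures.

63 = 12.53 × A^0.178  ⇒  A^0.178 = 63/12.53 = 5.028
ln A = ln(5.028) / 0.178 = 1.6150 / 0.178 = 9.0731
A = e^9.0731 ≈ 8717 km²

8720 km²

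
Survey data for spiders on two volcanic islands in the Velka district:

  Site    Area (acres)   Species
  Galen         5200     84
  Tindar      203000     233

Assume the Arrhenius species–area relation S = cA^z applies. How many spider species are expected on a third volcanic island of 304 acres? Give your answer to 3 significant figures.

z = ln(233/84) / ln(203000/5200) = 1.0202 / 3.6645 = 0.2784
c = 84 / 5200^0.2784 = 84 / 10.83 = 7.758
S₃ = 7.758 × 304^0.2784 = 7.758 × 4.912 ≈ 38.1

38.1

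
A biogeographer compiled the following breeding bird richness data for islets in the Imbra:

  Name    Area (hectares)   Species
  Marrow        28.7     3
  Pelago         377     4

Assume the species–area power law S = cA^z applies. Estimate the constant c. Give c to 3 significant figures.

2.06

z = ln(S₂/S₁) / ln(A₂/A₁) = ln(4/3) / ln(377/28.7) = 0.2877 / 2.5753 = 0.1117
c = S₁ / A₁^z = 3 / 28.7^0.1117 = 3 / 1.455 = 2.062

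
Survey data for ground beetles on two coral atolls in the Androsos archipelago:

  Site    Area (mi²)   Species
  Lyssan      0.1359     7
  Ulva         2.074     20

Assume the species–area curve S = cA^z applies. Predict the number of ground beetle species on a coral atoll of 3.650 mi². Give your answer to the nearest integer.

z = ln(20/7) / ln(2.074/0.1359) = 1.0498 / 2.7253 = 0.3852
c = 7 / 0.1359^0.3852 = 7 / 0.4636 = 15.1
S₃ = 15.1 × 3.65^0.3852 = 15.1 × 1.647 ≈ 24.87

25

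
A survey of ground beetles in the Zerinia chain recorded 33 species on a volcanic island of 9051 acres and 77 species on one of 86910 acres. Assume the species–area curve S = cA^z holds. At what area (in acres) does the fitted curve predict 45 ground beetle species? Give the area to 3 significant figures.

20700 acres

z = ln(77/33) / ln(86910/9051) = 0.8473 / 2.2620 = 0.3746
c = 33 / 9051^0.3746 = 33 / 30.35 = 1.087
A = (45/1.087)^(1/0.3746) ⇒ ln A = ln(41.38)/0.3746 = 9.9386
A = e^9.9386 ≈ 20716 acres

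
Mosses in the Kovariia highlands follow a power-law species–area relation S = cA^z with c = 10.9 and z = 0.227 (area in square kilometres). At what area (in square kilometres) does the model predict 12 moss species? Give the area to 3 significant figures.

12 = 10.9 × A^0.227  ⇒  A^0.227 = 12/10.9 = 1.101
ln A = ln(1.101) / 0.227 = 0.0961 / 0.227 = 0.4235
A = e^0.4235 ≈ 1.527 square kilometres

1.53 square kilometres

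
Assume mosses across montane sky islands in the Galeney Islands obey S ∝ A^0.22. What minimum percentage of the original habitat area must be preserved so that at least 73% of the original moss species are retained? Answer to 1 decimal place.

Need (A_new/A_old)^0.22 = 0.73, so A_new/A_old = 0.73^(1/0.22) = 0.73^4.545
ln(A_new/A_old) = ln 0.73 / 0.22 = -0.3147 / 0.22 = -1.4305
A_new/A_old = e^-1.4305 ≈ 0.2392

23.9%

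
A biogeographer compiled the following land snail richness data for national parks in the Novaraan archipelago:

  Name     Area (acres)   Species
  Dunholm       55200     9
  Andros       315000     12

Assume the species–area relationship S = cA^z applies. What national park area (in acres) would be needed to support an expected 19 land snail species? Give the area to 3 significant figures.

z = ln(12/9) / ln(315000/55200) = 0.2877 / 1.7416 = 0.1652
c = 9 / 55200^0.1652 = 9 / 6.071 = 1.482
A = (19/1.482)^(1/0.1652) ⇒ ln A = ln(12.82)/0.1652 = 15.4423
A = e^15.4423 ≈ 5087558 acres

5090000 acres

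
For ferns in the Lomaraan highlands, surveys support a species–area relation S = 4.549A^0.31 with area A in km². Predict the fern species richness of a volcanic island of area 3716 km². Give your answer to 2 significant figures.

S = 4.549 × 3716^0.31 = 4.549 × 12.79 ≈ 58.16

58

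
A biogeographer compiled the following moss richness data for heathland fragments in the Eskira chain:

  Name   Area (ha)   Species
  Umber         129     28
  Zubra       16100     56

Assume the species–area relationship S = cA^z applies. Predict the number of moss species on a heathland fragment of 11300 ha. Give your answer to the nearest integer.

z = ln(56/28) / ln(16100/129) = 0.6931 / 4.8268 = 0.1436
c = 28 / 129^0.1436 = 28 / 2.01 = 13.93
S₃ = 13.93 × 11300^0.1436 = 13.93 × 3.82 ≈ 53.22

53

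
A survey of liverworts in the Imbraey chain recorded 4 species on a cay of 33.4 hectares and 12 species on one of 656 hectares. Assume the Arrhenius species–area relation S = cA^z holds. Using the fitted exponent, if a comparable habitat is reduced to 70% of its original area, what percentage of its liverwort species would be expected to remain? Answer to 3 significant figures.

87.7%

z = ln(12/4) / ln(656/33.4) = 1.0986 / 2.9776 = 0.3690
S_new/S_old = (A_new/A_old)^z = 0.7^0.3690 = exp(0.3690 × -0.3567) = 0.8767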